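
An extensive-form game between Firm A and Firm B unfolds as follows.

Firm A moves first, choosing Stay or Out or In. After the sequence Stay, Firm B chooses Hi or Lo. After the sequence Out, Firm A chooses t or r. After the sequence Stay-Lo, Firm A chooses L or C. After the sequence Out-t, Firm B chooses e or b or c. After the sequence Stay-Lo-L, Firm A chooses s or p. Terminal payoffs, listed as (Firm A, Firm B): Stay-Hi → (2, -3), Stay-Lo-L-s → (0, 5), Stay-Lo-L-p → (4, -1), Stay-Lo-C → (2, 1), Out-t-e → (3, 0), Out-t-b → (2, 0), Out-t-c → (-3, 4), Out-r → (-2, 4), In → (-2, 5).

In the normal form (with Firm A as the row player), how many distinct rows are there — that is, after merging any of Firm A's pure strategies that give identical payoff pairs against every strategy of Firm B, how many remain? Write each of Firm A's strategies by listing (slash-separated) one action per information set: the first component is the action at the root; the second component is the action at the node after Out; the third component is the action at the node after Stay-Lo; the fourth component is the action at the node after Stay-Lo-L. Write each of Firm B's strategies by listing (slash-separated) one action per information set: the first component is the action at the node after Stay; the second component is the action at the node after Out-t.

Firm A has 24 pure strategies: Stay/t/L/s, Stay/t/L/p, Stay/t/C/s, Stay/t/C/p, Stay/r/L/s, Stay/r/L/p, Stay/r/C/s, Stay/r/C/p, Out/t/L/s, Out/t/L/p, Out/t/C/s, Out/t/C/p, Out/r/L/s, Out/r/L/p, Out/r/C/s, Out/r/C/p, In/t/L/s, In/t/L/p, In/t/C/s, In/t/C/p, In/r/L/s, In/r/L/p, In/r/C/s, In/r/C/p. Columns: Hi/e, Hi/b, Hi/c, Lo/e, Lo/b, Lo/c.
{Stay/t/L/s, Stay/r/L/s} → row (2,-3) (2,-3) (2,-3) (0,5) (0,5) (0,5)
{Stay/t/L/p, Stay/r/L/p} → row (2,-3) (2,-3) (2,-3) (4,-1) (4,-1) (4,-1)
{Stay/t/C/s, Stay/t/C/p, Stay/r/C/s, Stay/r/C/p} → row (2,-3) (2,-3) (2,-3) (2,1) (2,1) (2,1)
{Out/t/L/s, Out/t/L/p, Out/t/C/s, Out/t/C/p} → row (3,0) (2,0) (-3,4) (3,0) (2,0) (-3,4)
{Out/r/L/s, Out/r/L/p, Out/r/C/s, Out/r/C/p} → row (-2,4) (-2,4) (-2,4) (-2,4) (-2,4) (-2,4)
{In/t/L/s, In/t/L/p, In/t/C/s, In/t/C/p, In/r/L/s, In/r/L/p, In/r/C/s, In/r/C/p} → row (-2,5) (-2,5) (-2,5) (-2,5) (-2,5) (-2,5)
That's 6 distinct rows out of 24 strategies.

6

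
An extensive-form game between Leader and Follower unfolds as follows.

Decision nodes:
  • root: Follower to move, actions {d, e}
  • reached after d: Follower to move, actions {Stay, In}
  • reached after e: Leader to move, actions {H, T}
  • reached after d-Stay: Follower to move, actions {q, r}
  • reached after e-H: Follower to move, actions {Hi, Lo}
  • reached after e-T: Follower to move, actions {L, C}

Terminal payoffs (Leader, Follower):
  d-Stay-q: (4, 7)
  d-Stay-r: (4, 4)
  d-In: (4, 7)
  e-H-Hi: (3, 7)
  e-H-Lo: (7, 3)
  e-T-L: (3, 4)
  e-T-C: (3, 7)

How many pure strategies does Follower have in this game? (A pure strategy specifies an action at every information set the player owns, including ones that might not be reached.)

32

Follower owns the root with actions {d, e} — two choices.
Follower owns the node after d with actions {Stay, In} — two choices.
Follower owns the node after d-Stay with actions {q, r} — two choices.
Follower owns the node after e-H with actions {Hi, Lo} — two choices.
Follower owns the node after e-T with actions {L, C} — two choices.
A pure strategy fixes one action at each information set independently, so the count is the product 2 × 2 × 2 × 2 × 2 = 32.
(For reference, Leader has 2 pure strategies, giving a 32×2 normal-form matrix.)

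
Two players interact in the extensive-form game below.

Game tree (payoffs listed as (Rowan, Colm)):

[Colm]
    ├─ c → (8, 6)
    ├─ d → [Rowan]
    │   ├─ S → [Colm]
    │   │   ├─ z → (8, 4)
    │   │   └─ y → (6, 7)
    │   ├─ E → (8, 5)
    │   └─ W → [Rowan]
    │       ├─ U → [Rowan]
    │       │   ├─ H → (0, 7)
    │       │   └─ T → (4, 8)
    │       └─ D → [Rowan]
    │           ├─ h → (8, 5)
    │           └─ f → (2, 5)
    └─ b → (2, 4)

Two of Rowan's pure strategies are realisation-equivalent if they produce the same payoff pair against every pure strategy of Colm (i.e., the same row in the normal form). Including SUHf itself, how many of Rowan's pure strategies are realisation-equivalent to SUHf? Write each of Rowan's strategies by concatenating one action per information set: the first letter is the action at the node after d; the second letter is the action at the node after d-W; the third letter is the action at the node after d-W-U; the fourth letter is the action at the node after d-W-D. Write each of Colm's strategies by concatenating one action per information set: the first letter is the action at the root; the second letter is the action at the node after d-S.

8

Row for SUHf (columns cz, cy, dz, dy, bz, by): (8,6) (8,6) (8,4) (6,7) (2,4) (2,4).
Under SUHf, Rowan's choice at the node after d-W and at the node after d-W-U and at the node after d-W-D can never be reached regardless of what Colm does, so varying those choices leaves every outcome unchanged.
Holding the reachable choices fixed and varying the unreachable ones freely already gives 2 × 2 × 2 = 8 equivalent strategies.
No other strategy reproduces this row, so those 8 are the full class: SUHh, SUHf, SUTh, SUTf, SDHh, SDHf, SDTh, SDTf.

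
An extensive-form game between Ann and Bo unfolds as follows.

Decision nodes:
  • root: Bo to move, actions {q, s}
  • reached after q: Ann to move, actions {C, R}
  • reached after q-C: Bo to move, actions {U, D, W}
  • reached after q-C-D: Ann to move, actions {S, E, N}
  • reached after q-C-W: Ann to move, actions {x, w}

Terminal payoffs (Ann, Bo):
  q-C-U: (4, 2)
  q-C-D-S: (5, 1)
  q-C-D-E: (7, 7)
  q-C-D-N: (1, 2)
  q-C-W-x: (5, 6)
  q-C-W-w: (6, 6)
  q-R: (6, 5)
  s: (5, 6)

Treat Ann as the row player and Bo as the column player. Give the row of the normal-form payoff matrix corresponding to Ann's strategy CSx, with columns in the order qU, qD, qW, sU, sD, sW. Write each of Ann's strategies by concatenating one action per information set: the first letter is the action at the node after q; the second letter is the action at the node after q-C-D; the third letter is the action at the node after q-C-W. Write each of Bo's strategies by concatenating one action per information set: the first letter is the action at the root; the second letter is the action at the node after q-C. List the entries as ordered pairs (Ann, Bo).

vs qU: Bo plays q → Ann plays C at [q] → Bo plays U at [q-C] → (4, 2)
vs qD: Bo plays q → Ann plays C at [q] → Bo plays D at [q-C] → Ann plays S at [q-C-D] → (5, 1)
vs qW: Bo plays q → Ann plays C at [q] → Bo plays W at [q-C] → Ann plays x at [q-C-W] → (5, 6)
vs sU: Bo plays s → (5, 6)
vs sD: Bo plays s → (5, 6)
vs sW: Bo plays s → (5, 6)

(4,2) (5,1) (5,6) (5,6) (5,6) (5,6)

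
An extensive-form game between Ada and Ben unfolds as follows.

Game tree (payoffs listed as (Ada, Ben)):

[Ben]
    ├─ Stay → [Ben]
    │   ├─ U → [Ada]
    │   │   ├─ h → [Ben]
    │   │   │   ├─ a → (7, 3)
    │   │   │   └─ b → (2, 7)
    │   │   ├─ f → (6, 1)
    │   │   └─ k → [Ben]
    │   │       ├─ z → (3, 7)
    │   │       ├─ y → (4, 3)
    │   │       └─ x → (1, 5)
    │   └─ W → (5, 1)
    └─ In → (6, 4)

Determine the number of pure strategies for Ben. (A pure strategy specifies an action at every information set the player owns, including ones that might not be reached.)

24

Ben owns the root with actions {Stay, In} — two choices.
Ben owns the node after Stay with actions {U, W} — two choices.
Ben owns the node after Stay-U-h with actions {a, b} — two choices.
Ben owns the node after Stay-U-k with actions {z, y, x} — three choices.
A pure strategy fixes one action at each information set independently, so the count is the product 2 × 2 × 2 × 3 = 24.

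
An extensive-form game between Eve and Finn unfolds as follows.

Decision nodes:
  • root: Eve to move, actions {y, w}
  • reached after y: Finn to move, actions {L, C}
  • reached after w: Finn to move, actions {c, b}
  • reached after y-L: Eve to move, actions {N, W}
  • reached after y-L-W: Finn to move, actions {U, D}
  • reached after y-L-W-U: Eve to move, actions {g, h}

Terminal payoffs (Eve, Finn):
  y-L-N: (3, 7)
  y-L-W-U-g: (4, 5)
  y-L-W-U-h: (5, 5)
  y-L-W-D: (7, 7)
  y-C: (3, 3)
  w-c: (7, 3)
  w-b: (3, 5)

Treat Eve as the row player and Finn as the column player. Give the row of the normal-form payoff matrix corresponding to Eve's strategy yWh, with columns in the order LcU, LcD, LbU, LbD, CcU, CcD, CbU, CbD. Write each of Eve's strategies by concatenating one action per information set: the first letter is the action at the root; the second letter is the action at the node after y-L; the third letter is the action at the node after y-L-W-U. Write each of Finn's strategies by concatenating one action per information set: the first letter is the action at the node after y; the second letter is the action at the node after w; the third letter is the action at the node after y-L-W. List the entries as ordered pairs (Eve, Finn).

vs LcU: Eve plays y → Finn plays L at [y] → Eve plays W at [y-L] → Finn plays U at [y-L-W] → Eve plays h at [y-L-W-U] → (5, 5)
vs LcD: Eve plays y → Finn plays L at [y] → Eve plays W at [y-L] → Finn plays D at [y-L-W] → (7, 7)
vs LbU: Eve plays y → Finn plays L at [y] → Eve plays W at [y-L] → Finn plays U at [y-L-W] → Eve plays h at [y-L-W-U] → (5, 5)
vs LbD: Eve plays y → Finn plays L at [y] → Eve plays W at [y-L] → Finn plays D at [y-L-W] → (7, 7)
vs CcU: Eve plays y → Finn plays C at [y] → (3, 3)
vs CcD: Eve plays y → Finn plays C at [y] → (3, 3)
vs CbU: Eve plays y → Finn plays C at [y] → (3, 3)
vs CbD: Eve plays y → Finn plays C at [y] → (3, 3)

(5,5) (7,7) (5,5) (7,7) (3,3) (3,3) (3,3) (3,3)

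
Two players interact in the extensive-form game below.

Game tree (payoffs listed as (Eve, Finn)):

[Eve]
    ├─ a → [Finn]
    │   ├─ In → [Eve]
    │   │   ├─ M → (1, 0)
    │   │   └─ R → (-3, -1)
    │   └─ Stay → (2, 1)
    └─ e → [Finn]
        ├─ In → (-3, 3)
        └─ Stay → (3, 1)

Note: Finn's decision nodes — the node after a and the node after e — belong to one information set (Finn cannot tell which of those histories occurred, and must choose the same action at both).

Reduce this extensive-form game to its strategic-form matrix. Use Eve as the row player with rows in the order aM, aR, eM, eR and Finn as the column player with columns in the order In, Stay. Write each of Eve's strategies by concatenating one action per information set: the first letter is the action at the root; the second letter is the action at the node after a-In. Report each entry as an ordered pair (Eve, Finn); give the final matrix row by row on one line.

aM: (1,0) (2,1) | aR: (-3,-1) (2,1) | eM: (-3,3) (3,1) | eR: (-3,3) (3,1)

           In     Stay
  aM    (1,0)    (2,1)
  aR  (-3,-1)    (2,1)
  eM   (-3,3)    (3,1)
  eR   (-3,3)    (3,1)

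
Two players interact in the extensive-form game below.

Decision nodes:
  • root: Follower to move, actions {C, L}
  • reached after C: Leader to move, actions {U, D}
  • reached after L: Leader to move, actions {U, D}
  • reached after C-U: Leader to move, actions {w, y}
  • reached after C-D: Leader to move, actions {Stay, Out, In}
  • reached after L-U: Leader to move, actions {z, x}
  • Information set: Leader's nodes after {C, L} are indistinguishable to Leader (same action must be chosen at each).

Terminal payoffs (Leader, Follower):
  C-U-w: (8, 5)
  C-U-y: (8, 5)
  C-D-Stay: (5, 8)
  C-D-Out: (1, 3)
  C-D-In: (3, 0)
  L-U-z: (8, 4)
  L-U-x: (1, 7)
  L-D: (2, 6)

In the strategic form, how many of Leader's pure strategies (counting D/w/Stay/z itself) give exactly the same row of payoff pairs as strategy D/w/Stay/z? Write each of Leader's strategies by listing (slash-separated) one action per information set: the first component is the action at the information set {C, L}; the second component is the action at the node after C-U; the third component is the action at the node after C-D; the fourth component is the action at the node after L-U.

4

Row for D/w/Stay/z (columns C, L): (5,8) (2,6).
Under D/w/Stay/z, Leader's choice at the node after C-U and at the node after L-U can never be reached regardless of what Follower does, so varying those choices leaves every outcome unchanged.
Holding the reachable choices fixed and varying the unreachable ones freely already gives 2 × 2 = 4 equivalent strategies.
No other strategy reproduces this row, so those 4 are the full class: D/w/Stay/z, D/w/Stay/x, D/y/Stay/z, D/y/Stay/x.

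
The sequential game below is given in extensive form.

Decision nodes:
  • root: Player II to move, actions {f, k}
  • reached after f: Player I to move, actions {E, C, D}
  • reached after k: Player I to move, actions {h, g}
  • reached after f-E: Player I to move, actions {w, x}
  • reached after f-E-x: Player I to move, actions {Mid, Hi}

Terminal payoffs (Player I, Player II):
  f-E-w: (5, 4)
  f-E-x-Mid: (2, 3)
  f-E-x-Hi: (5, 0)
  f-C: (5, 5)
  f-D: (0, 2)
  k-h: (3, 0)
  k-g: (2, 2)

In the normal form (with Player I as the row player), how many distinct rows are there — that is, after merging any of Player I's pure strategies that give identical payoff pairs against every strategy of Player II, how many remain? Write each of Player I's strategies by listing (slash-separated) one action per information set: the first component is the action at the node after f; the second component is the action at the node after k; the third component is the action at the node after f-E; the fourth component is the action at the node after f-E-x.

10

Player I has 24 pure strategies: E/h/w/Mid, E/h/w/Hi, E/h/x/Mid, E/h/x/Hi, E/g/w/Mid, E/g/w/Hi, E/g/x/Mid, E/g/x/Hi, C/h/w/Mid, C/h/w/Hi, C/h/x/Mid, C/h/x/Hi, C/g/w/Mid, C/g/w/Hi, C/g/x/Mid, C/g/x/Hi, D/h/w/Mid, D/h/w/Hi, D/h/x/Mid, D/h/x/Hi, D/g/w/Mid, D/g/w/Hi, D/g/x/Mid, D/g/x/Hi. Columns: f, k.
{E/h/w/Mid, E/h/w/Hi} → row (5,4) (3,0)
{E/h/x/Mid} → row (2,3) (3,0)
{E/h/x/Hi} → row (5,0) (3,0)
{E/g/w/Mid, E/g/w/Hi} → row (5,4) (2,2)
{E/g/x/Mid} → row (2,3) (2,2)
{E/g/x/Hi} → row (5,0) (2,2)
{C/h/w/Mid, C/h/w/Hi, C/h/x/Mid, C/h/x/Hi} → row (5,5) (3,0)
{C/g/w/Mid, C/g/w/Hi, C/g/x/Mid, C/g/x/Hi} → row (5,5) (2,2)
{D/h/w/Mid, D/h/w/Hi, D/h/x/Mid, D/h/x/Hi} → row (0,2) (3,0)
{D/g/w/Mid, D/g/w/Hi, D/g/x/Mid, D/g/x/Hi} → row (0,2) (2,2)
That's 10 distinct rows out of 24 strategies.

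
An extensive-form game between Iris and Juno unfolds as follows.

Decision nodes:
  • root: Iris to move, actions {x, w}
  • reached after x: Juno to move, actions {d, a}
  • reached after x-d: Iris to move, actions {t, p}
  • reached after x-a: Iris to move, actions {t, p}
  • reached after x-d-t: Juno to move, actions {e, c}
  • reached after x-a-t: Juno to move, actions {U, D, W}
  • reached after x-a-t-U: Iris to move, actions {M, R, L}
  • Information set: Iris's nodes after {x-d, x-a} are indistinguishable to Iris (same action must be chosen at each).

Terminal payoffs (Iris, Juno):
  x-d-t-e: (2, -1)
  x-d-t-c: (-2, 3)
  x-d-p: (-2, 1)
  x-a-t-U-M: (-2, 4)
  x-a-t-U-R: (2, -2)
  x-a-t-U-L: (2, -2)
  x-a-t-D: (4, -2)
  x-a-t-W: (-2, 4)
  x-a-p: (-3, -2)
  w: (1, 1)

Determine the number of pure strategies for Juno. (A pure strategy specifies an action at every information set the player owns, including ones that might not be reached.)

12

Juno owns the node after x with actions {d, a} — two choices.
Juno owns the node after x-d-t with actions {e, c} — two choices.
Juno owns the node after x-a-t with actions {U, D, W} — three choices.
A pure strategy fixes one action at each information set independently, so the count is the product 2 × 2 × 3 = 12.
(For reference, Iris has 12 pure strategies, giving a 12×12 normal-form matrix.)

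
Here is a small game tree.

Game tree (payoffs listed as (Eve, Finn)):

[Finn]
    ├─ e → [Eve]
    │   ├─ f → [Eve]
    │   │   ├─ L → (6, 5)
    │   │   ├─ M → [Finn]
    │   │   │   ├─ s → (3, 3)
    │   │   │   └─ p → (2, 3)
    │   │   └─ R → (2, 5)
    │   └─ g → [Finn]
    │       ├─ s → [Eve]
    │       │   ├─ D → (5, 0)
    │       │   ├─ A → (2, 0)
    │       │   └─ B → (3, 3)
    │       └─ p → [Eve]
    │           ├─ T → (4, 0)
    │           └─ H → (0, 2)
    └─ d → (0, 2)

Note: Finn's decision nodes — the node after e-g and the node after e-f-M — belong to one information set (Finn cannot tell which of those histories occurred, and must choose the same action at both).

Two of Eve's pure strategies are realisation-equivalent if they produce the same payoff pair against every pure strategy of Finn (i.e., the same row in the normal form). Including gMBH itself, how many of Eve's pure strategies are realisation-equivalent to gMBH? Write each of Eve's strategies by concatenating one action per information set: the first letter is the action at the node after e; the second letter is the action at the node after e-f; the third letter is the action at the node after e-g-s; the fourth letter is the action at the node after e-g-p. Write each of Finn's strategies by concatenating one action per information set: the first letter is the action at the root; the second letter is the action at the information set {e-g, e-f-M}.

Row for gMBH (columns es, ep, ds, dp): (3,3) (0,2) (0,2) (0,2).
Under gMBH, Eve's choice at the node after e-f can never be reached regardless of what Finn does, so varying those choices leaves every outcome unchanged.
Holding the reachable choices fixed and varying the unreachable one freely already gives 3 equivalent strategies.
No other strategy reproduces this row, so those 3 are the full class: gLBH, gMBH, gRBH.

3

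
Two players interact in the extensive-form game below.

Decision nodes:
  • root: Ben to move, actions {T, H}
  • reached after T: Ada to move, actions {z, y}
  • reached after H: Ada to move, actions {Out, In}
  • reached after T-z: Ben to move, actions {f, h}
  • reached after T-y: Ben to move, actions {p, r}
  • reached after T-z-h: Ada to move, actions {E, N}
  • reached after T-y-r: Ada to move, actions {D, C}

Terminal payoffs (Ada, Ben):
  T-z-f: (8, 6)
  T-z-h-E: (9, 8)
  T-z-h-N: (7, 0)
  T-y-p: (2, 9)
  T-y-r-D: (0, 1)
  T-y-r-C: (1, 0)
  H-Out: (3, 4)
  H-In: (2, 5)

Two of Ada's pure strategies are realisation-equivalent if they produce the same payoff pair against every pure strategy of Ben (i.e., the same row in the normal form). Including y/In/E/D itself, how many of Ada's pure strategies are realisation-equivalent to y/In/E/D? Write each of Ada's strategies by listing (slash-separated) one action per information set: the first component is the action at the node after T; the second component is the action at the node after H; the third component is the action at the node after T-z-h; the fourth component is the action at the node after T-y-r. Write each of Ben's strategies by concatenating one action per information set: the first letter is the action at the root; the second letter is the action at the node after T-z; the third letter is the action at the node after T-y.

Row for y/In/E/D (columns Tfp, Tfr, Thp, Thr, Hfp, Hfr, Hhp, Hhr): (2,9) (0,1) (2,9) (0,1) (2,5) (2,5) (2,5) (2,5).
Under y/In/E/D, Ada's choice at the node after T-z-h can never be reached regardless of what Ben does, so varying those choices leaves every outcome unchanged.
Holding the reachable choices fixed and varying the unreachable one freely already gives 2 equivalent strategies.
No other strategy reproduces this row, so those 2 are the full class: y/In/E/D, y/In/N/D.

2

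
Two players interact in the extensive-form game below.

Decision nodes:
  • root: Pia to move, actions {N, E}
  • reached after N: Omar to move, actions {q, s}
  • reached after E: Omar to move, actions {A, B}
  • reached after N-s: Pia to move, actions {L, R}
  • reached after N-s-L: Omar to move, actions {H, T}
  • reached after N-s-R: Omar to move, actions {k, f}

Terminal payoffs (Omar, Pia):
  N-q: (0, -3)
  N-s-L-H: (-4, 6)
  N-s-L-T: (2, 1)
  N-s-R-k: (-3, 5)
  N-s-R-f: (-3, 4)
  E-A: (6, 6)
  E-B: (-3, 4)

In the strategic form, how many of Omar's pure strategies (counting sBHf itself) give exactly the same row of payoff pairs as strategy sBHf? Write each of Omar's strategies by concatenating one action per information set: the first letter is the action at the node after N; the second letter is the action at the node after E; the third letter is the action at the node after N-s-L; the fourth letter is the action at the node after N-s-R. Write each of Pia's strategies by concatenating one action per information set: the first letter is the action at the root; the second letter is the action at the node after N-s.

1

Row for sBHf (columns NL, NR, EL, ER): (-4,6) (-3,4) (-3,4) (-3,4).
Every one of Omar's information sets is on the play path for some reply by Pia when Omar follows sBHf.
Changing the action at any of them therefore changes at least one column, so only sBHf itself gives this row.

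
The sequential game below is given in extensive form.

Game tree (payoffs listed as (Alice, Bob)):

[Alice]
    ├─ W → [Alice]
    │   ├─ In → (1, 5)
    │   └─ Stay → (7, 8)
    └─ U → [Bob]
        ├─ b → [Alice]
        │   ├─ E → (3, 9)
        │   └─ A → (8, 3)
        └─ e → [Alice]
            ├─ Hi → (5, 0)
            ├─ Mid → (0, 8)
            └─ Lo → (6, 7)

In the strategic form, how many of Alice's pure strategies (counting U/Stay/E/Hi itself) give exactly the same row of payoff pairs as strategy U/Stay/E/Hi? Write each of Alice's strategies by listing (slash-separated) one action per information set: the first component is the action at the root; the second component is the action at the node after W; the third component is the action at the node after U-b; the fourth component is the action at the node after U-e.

2

Row for U/Stay/E/Hi (columns b, e): (3,9) (5,0).
Under U/Stay/E/Hi, Alice's choice at the node after W can never be reached regardless of what Bob does, so varying those choices leaves every outcome unchanged.
Holding the reachable choices fixed and varying the unreachable one freely already gives 2 equivalent strategies.
No other strategy reproduces this row, so those 2 are the full class: U/In/E/Hi, U/Stay/E/Hi.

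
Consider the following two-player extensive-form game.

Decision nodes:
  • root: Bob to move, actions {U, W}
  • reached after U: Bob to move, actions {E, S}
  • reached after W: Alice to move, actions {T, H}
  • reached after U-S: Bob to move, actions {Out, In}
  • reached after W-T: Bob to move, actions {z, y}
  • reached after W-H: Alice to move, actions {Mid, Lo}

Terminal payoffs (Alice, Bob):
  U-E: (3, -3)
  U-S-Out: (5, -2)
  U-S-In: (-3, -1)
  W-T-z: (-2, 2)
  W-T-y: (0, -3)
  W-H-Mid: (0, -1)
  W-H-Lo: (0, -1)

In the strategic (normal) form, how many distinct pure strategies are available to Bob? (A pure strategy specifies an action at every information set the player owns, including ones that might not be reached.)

Bob owns the root with actions {U, W} — two choices.
Bob owns the node after U with actions {E, S} — two choices.
Bob owns the node after U-S with actions {Out, In} — two choices.
Bob owns the node after W-T with actions {z, y} — two choices.
A pure strategy fixes one action at each information set independently, so the count is the product 2 × 2 × 2 × 2 = 16.

16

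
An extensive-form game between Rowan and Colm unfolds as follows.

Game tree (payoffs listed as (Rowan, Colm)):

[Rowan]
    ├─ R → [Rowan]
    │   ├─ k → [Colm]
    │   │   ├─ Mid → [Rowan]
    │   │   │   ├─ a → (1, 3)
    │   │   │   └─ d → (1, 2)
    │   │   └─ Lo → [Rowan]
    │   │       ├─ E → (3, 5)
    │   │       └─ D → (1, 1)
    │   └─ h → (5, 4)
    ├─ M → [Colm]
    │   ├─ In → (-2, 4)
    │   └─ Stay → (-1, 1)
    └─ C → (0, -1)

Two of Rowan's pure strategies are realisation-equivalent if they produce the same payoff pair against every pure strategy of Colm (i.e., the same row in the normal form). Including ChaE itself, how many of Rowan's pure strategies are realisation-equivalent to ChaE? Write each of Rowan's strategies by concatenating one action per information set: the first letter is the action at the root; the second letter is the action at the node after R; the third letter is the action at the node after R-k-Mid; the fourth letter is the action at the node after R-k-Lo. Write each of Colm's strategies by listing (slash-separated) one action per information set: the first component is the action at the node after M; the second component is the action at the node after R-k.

8

Row for ChaE (columns In/Mid, In/Lo, Stay/Mid, Stay/Lo): (0,-1) (0,-1) (0,-1) (0,-1).
Under ChaE, Rowan's choice at the node after R and at the node after R-k-Mid and at the node after R-k-Lo can never be reached regardless of what Colm does, so varying those choices leaves every outcome unchanged.
Holding the reachable choices fixed and varying the unreachable ones freely already gives 2 × 2 × 2 = 8 equivalent strategies.
No other strategy reproduces this row, so those 8 are the full class: CkaE, CkaD, CkdE, CkdD, ChaE, ChaD, ChdE, ChdD.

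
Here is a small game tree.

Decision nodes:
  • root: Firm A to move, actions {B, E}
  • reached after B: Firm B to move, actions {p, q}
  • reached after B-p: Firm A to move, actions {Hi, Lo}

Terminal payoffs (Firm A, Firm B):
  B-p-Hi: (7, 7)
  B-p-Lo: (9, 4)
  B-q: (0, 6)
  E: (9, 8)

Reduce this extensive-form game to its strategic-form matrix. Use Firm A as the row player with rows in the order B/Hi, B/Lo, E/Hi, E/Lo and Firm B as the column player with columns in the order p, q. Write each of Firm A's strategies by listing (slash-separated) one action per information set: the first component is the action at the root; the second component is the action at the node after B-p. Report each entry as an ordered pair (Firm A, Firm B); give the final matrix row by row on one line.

            p        q
B/Hi    (7,7)    (0,6)
B/Lo    (9,4)    (0,6)
E/Hi    (9,8)    (9,8)
E/Lo    (9,8)    (9,8)

B/Hi: (7,7) (0,6) | B/Lo: (9,4) (0,6) | E/Hi: (9,8) (9,8) | E/Lo: (9,8) (9,8)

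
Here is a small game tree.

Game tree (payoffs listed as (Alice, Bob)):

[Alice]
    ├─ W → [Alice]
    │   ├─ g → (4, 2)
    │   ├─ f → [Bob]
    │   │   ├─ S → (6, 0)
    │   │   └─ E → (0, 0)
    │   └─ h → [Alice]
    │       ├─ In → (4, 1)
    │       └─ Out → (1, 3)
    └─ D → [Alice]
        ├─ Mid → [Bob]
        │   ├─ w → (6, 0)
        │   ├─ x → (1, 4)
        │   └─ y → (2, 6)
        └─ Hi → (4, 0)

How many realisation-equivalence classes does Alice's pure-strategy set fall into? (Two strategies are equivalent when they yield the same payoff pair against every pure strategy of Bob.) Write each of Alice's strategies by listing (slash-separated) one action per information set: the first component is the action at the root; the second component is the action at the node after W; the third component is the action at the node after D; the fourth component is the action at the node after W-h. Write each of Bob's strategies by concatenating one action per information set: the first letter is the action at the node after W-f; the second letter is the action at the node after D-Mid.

Alice has 24 pure strategies: W/g/Mid/In, W/g/Mid/Out, W/g/Hi/In, W/g/Hi/Out, W/f/Mid/In, W/f/Mid/Out, W/f/Hi/In, W/f/Hi/Out, W/h/Mid/In, W/h/Mid/Out, W/h/Hi/In, W/h/Hi/Out, D/g/Mid/In, D/g/Mid/Out, D/g/Hi/In, D/g/Hi/Out, D/f/Mid/In, D/f/Mid/Out, D/f/Hi/In, D/f/Hi/Out, D/h/Mid/In, D/h/Mid/Out, D/h/Hi/In, D/h/Hi/Out. Columns: Sw, Sx, Sy, Ew, Ex, Ey.
{W/g/Mid/In, W/g/Mid/Out, W/g/Hi/In, W/g/Hi/Out} → row (4,2) (4,2) (4,2) (4,2) (4,2) (4,2)
{W/f/Mid/In, W/f/Mid/Out, W/f/Hi/In, W/f/Hi/Out} → row (6,0) (6,0) (6,0) (0,0) (0,0) (0,0)
{W/h/Mid/In, W/h/Hi/In} → row (4,1) (4,1) (4,1) (4,1) (4,1) (4,1)
{W/h/Mid/Out, W/h/Hi/Out} → row (1,3) (1,3) (1,3) (1,3) (1,3) (1,3)
{D/g/Mid/In, D/g/Mid/Out, D/f/Mid/In, D/f/Mid/Out, D/h/Mid/In, D/h/Mid/Out} → row (6,0) (1,4) (2,6) (6,0) (1,4) (2,6)
{D/g/Hi/In, D/g/Hi/Out, D/f/Hi/In, D/f/Hi/Out, D/h/Hi/In, D/h/Hi/Out} → row (4,0) (4,0) (4,0) (4,0) (4,0) (4,0)
That's 6 distinct rows out of 24 strategies.

6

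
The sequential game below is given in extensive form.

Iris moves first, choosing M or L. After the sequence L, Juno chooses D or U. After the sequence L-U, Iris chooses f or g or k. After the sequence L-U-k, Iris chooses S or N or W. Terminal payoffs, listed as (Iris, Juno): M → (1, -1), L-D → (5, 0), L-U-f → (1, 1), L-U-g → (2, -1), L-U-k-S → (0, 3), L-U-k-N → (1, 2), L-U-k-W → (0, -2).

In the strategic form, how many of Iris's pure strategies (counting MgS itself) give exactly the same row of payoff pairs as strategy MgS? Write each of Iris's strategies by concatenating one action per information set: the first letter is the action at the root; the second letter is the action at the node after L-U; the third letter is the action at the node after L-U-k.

9

Row for MgS (columns D, U): (1,-1) (1,-1).
Under MgS, Iris's choice at the node after L-U and at the node after L-U-k can never be reached regardless of what Juno does, so varying those choices leaves every outcome unchanged.
Holding the reachable choices fixed and varying the unreachable ones freely already gives 3 × 3 = 9 equivalent strategies.
No other strategy reproduces this row, so those 9 are the full class: MfS, MfN, MfW, MgS, MgN, MgW, MkS, MkN, MkW.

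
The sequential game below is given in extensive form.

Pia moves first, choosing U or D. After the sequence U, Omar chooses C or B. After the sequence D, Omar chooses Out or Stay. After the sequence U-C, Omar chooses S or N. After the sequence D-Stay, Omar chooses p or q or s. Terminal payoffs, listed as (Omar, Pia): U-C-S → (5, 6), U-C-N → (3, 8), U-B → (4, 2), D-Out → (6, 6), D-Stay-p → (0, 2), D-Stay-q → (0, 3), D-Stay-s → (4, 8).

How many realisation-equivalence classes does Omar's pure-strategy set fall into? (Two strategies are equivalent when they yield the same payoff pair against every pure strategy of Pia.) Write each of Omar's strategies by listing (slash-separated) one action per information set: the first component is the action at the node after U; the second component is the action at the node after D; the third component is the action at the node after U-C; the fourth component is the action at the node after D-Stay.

12

Omar has 24 pure strategies: C/Out/S/p, C/Out/S/q, C/Out/S/s, C/Out/N/p, C/Out/N/q, C/Out/N/s, C/Stay/S/p, C/Stay/S/q, C/Stay/S/s, C/Stay/N/p, C/Stay/N/q, C/Stay/N/s, B/Out/S/p, B/Out/S/q, B/Out/S/s, B/Out/N/p, B/Out/N/q, B/Out/N/s, B/Stay/S/p, B/Stay/S/q, B/Stay/S/s, B/Stay/N/p, B/Stay/N/q, B/Stay/N/s. Columns: U, D.
{C/Out/S/p, C/Out/S/q, C/Out/S/s} → row (5,6) (6,6)
{C/Out/N/p, C/Out/N/q, C/Out/N/s} → row (3,8) (6,6)
{C/Stay/S/p} → row (5,6) (0,2)
{C/Stay/S/q} → row (5,6) (0,3)
{C/Stay/S/s} → row (5,6) (4,8)
{C/Stay/N/p} → row (3,8) (0,2)
{C/Stay/N/q} → row (3,8) (0,3)
{C/Stay/N/s} → row (3,8) (4,8)
{B/Out/S/p, B/Out/S/q, B/Out/S/s, B/Out/N/p, B/Out/N/q, B/Out/N/s} → row (4,2) (6,6)
{B/Stay/S/p, B/Stay/N/p} → row (4,2) (0,2)
{B/Stay/S/q, B/Stay/N/q} → row (4,2) (0,3)
{B/Stay/S/s, B/Stay/N/s} → row (4,2) (4,8)
That's 12 distinct rows out of 24 strategies.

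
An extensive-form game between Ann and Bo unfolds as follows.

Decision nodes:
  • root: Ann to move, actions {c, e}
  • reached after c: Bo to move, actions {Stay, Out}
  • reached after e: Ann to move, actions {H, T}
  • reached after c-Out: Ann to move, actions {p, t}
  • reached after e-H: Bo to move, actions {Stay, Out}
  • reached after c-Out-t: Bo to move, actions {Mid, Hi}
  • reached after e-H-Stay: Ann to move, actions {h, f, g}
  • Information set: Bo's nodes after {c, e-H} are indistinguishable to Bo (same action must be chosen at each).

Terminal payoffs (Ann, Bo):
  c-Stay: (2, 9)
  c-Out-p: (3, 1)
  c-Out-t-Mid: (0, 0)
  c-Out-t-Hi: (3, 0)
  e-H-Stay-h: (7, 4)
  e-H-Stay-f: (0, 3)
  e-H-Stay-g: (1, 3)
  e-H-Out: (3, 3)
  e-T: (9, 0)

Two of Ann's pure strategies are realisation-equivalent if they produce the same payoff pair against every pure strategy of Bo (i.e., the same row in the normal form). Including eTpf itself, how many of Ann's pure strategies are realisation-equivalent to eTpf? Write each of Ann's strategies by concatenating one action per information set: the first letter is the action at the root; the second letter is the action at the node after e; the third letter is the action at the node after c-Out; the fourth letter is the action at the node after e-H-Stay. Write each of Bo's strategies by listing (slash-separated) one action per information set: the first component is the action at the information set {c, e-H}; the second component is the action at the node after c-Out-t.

Row for eTpf (columns Stay/Mid, Stay/Hi, Out/Mid, Out/Hi): (9,0) (9,0) (9,0) (9,0).
Under eTpf, Ann's choice at the node after c-Out and at the node after e-H-Stay can never be reached regardless of what Bo does, so varying those choices leaves every outcome unchanged.
Holding the reachable choices fixed and varying the unreachable ones freely already gives 2 × 3 = 6 equivalent strategies.
No other strategy reproduces this row, so those 6 are the full class: eTph, eTpf, eTpg, eTth, eTtf, eTtg.

6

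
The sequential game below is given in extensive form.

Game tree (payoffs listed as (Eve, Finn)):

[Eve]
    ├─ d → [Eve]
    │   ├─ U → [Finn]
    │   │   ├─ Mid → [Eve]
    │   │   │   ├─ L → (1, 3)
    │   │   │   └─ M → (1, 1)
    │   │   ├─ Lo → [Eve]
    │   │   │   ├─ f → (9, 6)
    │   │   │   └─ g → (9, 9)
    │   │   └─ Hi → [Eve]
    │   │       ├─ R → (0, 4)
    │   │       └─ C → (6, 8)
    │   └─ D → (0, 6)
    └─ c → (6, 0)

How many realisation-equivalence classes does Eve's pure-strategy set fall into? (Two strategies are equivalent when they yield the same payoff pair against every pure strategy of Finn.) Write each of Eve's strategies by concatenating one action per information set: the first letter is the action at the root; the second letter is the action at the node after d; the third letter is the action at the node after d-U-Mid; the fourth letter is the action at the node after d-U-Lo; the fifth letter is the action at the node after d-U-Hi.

Eve has 32 pure strategies: dULfR, dULfC, dULgR, dULgC, dUMfR, dUMfC, dUMgR, dUMgC, dDLfR, dDLfC, dDLgR, dDLgC, dDMfR, dDMfC, dDMgR, dDMgC, cULfR, cULfC, cULgR, cULgC, cUMfR, cUMfC, cUMgR, cUMgC, cDLfR, cDLfC, cDLgR, cDLgC, cDMfR, cDMfC, cDMgR, cDMgC. Columns: Mid, Lo, Hi.
{dULfR} → row (1,3) (9,6) (0,4)
{dULfC} → row (1,3) (9,6) (6,8)
{dULgR} → row (1,3) (9,9) (0,4)
{dULgC} → row (1,3) (9,9) (6,8)
{dUMfR} → row (1,1) (9,6) (0,4)
{dUMfC} → row (1,1) (9,6) (6,8)
{dUMgR} → row (1,1) (9,9) (0,4)
{dUMgC} → row (1,1) (9,9) (6,8)
{dDLfR, dDLfC, dDLgR, dDLgC, dDMfR, dDMfC, dDMgR, dDMgC} → row (0,6) (0,6) (0,6)
{cULfR, cULfC, cULgR, cULgC, cUMfR, cUMfC, cUMgR, cUMgC, cDLfR, cDLfC, cDLgR, cDLgC, cDMfR, cDMfC, cDMgR, cDMgC} → row (6,0) (6,0) (6,0)
That's 10 distinct rows out of 32 strategies.

10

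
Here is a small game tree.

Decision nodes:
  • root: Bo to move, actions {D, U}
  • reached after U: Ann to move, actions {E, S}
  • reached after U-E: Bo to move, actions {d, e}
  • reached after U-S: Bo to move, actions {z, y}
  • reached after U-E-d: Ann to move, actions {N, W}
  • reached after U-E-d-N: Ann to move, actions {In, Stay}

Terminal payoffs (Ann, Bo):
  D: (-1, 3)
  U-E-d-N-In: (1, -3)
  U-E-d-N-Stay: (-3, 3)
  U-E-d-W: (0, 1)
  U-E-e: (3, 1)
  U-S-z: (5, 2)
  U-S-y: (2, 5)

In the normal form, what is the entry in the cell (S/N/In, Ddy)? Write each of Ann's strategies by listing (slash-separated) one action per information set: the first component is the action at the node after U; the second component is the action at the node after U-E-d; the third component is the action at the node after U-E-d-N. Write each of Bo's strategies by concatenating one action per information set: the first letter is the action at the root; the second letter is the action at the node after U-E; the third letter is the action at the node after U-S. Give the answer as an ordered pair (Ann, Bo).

(-1, 3)

Trace the play path from the root:
  Bo plays D
→ terminal payoff (-1, 3).
(Ann's choice at the node after U is never reached on this path, so it doesn't affect the outcome.)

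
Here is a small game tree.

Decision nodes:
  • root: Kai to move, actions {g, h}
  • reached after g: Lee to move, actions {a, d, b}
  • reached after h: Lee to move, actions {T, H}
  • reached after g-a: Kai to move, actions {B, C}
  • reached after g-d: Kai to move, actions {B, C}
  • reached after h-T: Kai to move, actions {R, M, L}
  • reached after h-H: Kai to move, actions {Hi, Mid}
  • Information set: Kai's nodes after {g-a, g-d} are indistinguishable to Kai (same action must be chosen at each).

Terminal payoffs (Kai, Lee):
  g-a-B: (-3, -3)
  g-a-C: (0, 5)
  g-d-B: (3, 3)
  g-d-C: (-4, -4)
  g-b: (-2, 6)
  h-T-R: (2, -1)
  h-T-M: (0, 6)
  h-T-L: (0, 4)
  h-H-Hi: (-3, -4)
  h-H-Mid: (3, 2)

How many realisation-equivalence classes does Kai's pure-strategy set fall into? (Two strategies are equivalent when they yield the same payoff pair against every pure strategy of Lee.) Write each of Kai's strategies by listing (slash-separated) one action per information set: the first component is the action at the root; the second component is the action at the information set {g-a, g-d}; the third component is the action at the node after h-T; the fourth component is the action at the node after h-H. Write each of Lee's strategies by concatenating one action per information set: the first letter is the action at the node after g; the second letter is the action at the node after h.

Kai has 24 pure strategies: g/B/R/Hi, g/B/R/Mid, g/B/M/Hi, g/B/M/Mid, g/B/L/Hi, g/B/L/Mid, g/C/R/Hi, g/C/R/Mid, g/C/M/Hi, g/C/M/Mid, g/C/L/Hi, g/C/L/Mid, h/B/R/Hi, h/B/R/Mid, h/B/M/Hi, h/B/M/Mid, h/B/L/Hi, h/B/L/Mid, h/C/R/Hi, h/C/R/Mid, h/C/M/Hi, h/C/M/Mid, h/C/L/Hi, h/C/L/Mid. Columns: aT, aH, dT, dH, bT, bH.
{g/B/R/Hi, g/B/R/Mid, g/B/M/Hi, g/B/M/Mid, g/B/L/Hi, g/B/L/Mid} → row (-3,-3) (-3,-3) (3,3) (3,3) (-2,6) (-2,6)
{g/C/R/Hi, g/C/R/Mid, g/C/M/Hi, g/C/M/Mid, g/C/L/Hi, g/C/L/Mid} → row (0,5) (0,5) (-4,-4) (-4,-4) (-2,6) (-2,6)
{h/B/R/Hi, h/C/R/Hi} → row (2,-1) (-3,-4) (2,-1) (-3,-4) (2,-1) (-3,-4)
{h/B/R/Mid, h/C/R/Mid} → row (2,-1) (3,2) (2,-1) (3,2) (2,-1) (3,2)
{h/B/M/Hi, h/C/M/Hi} → row (0,6) (-3,-4) (0,6) (-3,-4) (0,6) (-3,-4)
{h/B/M/Mid, h/C/M/Mid} → row (0,6) (3,2) (0,6) (3,2) (0,6) (3,2)
{h/B/L/Hi, h/C/L/Hi} → row (0,4) (-3,-4) (0,4) (-3,-4) (0,4) (-3,-4)
{h/B/L/Mid, h/C/L/Mid} → row (0,4) (3,2) (0,4) (3,2) (0,4) (3,2)
That's 8 distinct rows out of 24 strategies.

8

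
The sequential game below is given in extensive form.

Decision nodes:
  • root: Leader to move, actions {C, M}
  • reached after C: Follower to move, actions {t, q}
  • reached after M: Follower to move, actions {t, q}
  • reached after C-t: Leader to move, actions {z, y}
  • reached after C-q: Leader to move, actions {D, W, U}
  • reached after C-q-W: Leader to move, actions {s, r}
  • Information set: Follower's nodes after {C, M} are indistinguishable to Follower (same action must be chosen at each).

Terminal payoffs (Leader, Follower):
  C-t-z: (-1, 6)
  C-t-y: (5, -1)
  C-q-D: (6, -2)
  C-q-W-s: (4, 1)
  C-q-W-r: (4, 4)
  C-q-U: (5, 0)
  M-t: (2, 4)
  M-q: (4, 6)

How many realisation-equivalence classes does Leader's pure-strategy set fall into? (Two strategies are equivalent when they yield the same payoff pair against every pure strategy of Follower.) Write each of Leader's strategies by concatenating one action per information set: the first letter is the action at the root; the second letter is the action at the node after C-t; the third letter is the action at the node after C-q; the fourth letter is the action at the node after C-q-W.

Leader has 24 pure strategies: CzDs, CzDr, CzWs, CzWr, CzUs, CzUr, CyDs, CyDr, CyWs, CyWr, CyUs, CyUr, MzDs, MzDr, MzWs, MzWr, MzUs, MzUr, MyDs, MyDr, MyWs, MyWr, MyUs, MyUr. Columns: t, q.
{CzDs, CzDr} → row (-1,6) (6,-2)
{CzWs} → row (-1,6) (4,1)
{CzWr} → row (-1,6) (4,4)
{CzUs, CzUr} → row (-1,6) (5,0)
{CyDs, CyDr} → row (5,-1) (6,-2)
{CyWs} → row (5,-1) (4,1)
{CyWr} → row (5,-1) (4,4)
{CyUs, CyUr} → row (5,-1) (5,0)
{MzDs, MzDr, MzWs, MzWr, MzUs, MzUr, MyDs, MyDr, MyWs, MyWr, MyUs, MyUr} → row (2,4) (4,6)
That's 9 distinct rows out of 24 strategies.

9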